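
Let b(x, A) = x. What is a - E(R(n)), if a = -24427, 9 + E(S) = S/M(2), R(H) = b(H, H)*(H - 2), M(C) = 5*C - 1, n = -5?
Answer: -219797/9 ≈ -24422.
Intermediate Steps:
M(C) = -1 + 5*C
R(H) = H*(-2 + H) (R(H) = H*(H - 2) = H*(-2 + H))
E(S) = -9 + S/9 (E(S) = -9 + S/(-1 + 5*2) = -9 + S/(-1 + 10) = -9 + S/9)
a - E(R(n)) = -24427 - (-9 + (-5*(-2 - 5))/9) = -24427 - (-9 + (-5*(-7))/9) = -24427 - (-9 + (⅑)*35) = -24427 - (-9 + 35/9) = -24427 - 1*(-46/9) = -24427 + 46/9 = -219797/9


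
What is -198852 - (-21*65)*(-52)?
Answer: -269832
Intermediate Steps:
-198852 - (-21*65)*(-52) = -198852 - (-1365)*(-52) = -198852 - 1*70980 = -198852 - 70980 = -269832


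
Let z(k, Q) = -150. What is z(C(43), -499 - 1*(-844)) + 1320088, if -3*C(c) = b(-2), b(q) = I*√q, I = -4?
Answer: 1319938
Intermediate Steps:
b(q) = -4*√q
C(c) = 4*I*√2/3 (C(c) = -(-4)*√(-2)/3 = -(-4)*I*√2/3 = 4*I*√2/3)
z(C(43), -499 - 1*(-844)) + 1320088 = -150 + 1320088 = 1319938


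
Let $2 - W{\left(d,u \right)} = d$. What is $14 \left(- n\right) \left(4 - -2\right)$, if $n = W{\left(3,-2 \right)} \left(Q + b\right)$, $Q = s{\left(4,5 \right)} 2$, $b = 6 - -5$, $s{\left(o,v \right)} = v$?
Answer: $1764$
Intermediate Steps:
$W{\left(d,u \right)} = 2 - d$
$b = 11$ ($b = 6 + 5 = 11$)
$Q = 10$ ($Q = 5 \cdot 2 = 10$)
$n = -21$ ($n = \left(2 - 3\right) \left(10 + 11\right) = \left(2 - 3\right) 21 = \left(-1\right) 21 = -21$)
$14 \left(- n\right) \left(4 - -2\right) = 14 \left(\left(-1\right) \left(-21\right)\right) \left(4 - -2\right) = 14 \cdot 21 \left(4 + 2\right) = 294 \cdot 6 = 1764$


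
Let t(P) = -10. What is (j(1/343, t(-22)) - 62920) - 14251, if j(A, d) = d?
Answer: -77181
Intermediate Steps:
(j(1/343, t(-22)) - 62920) - 14251 = (-10 - 62920) - 14251 = -62930 - 14251 = -77181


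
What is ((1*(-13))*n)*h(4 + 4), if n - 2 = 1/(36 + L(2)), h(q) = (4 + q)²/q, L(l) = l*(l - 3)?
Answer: -8073/17 ≈ -474.88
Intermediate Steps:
L(l) = l*(-3 + l)
h(q) = (4 + q)²/q
n = 69/34 (n = 2 + 1/(36 + 2*(-3 + 2)) = 2 + 1/(36 + 2*(-1)) = 2 + 1/(36 - 2) = 2 + 1/34 = 69/34 ≈ 2.0294)
((1*(-13))*n)*h(4 + 4) = ((1*(-13))*(69/34))*((4 + (4 + 4))²/(4 + 4)) = (-13*69/34)*((4 + 8)²/8) = -897*12²/272 = -897*144/272 = -897/34*18 = -8073/17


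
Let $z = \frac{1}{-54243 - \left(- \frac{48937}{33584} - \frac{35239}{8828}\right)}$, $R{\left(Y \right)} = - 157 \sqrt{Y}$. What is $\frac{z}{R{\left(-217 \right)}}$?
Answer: $- \frac{74119888 i \sqrt{217}}{136960146885932489} \approx - 7.9721 \cdot 10^{-9} i$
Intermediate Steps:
$z = - \frac{74119888}{4020081214181}$ ($z = \frac{1}{-54243 - - \frac{403870603}{74119888}} = \frac{1}{-54243 + \left(\frac{48937}{33584} + \frac{35239}{8828}\right)} = \frac{1}{-54243 + \frac{403870603}{74119888}} = \frac{1}{- \frac{4020081214181}{74119888}} = - \frac{74119888}{4020081214181} \approx -1.8437 \cdot 10^{-5}$)
$\frac{z}{R{\left(-217 \right)}} = - \frac{74119888}{4020081214181 \left(- 157 \sqrt{-217}\right)} = - \frac{74119888}{4020081214181 \left(- 157 i \sqrt{217}\right)} = - \frac{74119888 \frac{i \sqrt{217}}{34069}}{4020081214181} = - \frac{74119888 i \sqrt{217}}{136960146885932489}$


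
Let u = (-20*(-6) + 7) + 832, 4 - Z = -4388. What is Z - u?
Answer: 3433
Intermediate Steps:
Z = 4392 (Z = 4 - 1*(-4388) = 4 + 4388 = 4392)
u = 959 (u = (120 + 7) + 832 = 127 + 832 = 959)
Z - u = 4392 - 1*959 = 4392 - 959 = 3433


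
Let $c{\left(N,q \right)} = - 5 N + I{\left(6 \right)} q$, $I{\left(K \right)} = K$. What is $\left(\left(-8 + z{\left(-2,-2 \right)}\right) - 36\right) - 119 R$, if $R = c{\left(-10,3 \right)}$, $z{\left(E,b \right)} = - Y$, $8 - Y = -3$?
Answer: $-8147$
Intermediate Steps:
$Y = 11$ ($Y = 8 - -3 = 8 + 3 = 11$)
$z{\left(E,b \right)} = -11$ ($z{\left(E,b \right)} = \left(-1\right) 11 = -11$)
$c{\left(N,q \right)} = - 5 N + 6 q$
$R = 68$ ($R = \left(-5\right) \left(-10\right) + 6 \cdot 3 = 50 + 18 = 68$)
$\left(\left(-8 + z{\left(-2,-2 \right)}\right) - 36\right) - 119 R = \left(\left(-8 - 11\right) - 36\right) - 8092 = \left(-19 - 36\right) - 8092 = -55 - 8092 = -8147$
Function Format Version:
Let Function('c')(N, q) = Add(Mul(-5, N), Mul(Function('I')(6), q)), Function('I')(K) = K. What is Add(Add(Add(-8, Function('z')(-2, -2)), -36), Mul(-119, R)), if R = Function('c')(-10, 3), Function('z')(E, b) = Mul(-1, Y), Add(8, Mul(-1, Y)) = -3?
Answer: -8147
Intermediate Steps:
Y = 11 (Y = Add(8, Mul(-1, -3)) = Add(8, 3) = 11)
Function('z')(E, b) = -11 (Function('z')(E, b) = Mul(-1, 11) = -11)
Function('c')(N, q) = Add(Mul(-5, N), Mul(6, q))
R = 68 (R = Add(Mul(-5, -10), Mul(6, 3)) = Add(50, 18) = 68)
Add(Add(Add(-8, Function('z')(-2, -2)), -36), Mul(-119, R)) = Add(Add(Add(-8, -11), -36), Mul(-119, 68)) = Add(Add(-19, -36), -8092) = Add(-55, -8092) = -8147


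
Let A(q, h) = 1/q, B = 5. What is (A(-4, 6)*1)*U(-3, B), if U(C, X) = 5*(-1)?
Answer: 5/4 ≈ 1.2500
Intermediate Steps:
U(C, X) = -5
(A(-4, 6)*1)*U(-3, B) = (1/(-4))*(-5) = -¼*1*(-5) = -¼*(-5) = 5/4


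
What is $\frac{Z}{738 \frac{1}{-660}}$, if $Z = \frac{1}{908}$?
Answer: $- \frac{55}{55842} \approx -0.00098492$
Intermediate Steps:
$Z = \frac{1}{908} \approx 0.0011013$
$\frac{Z}{738 \frac{1}{-660}} = \frac{1}{908 \frac{738}{-660}} = \frac{1}{908 \cdot 738 \left(- \frac{1}{660}\right)} = \frac{1}{908 \left(- \frac{123}{110}\right)} = \frac{1}{908} \left(- \frac{110}{123}\right) = - \frac{55}{55842}$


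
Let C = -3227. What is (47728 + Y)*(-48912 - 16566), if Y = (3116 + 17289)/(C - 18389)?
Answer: -4825111437111/1544 ≈ -3.1251e+9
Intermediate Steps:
Y = -2915/3088 (Y = (3116 + 17289)/(-3227 - 18389) = 20405/(-21616) = 20405*(-1/21616) = -2915/3088 ≈ -0.94398)
(47728 + Y)*(-48912 - 16566) = (47728 - 2915/3088)*(-48912 - 16566) = (147381149/3088)*(-65478) = -4825111437111/1544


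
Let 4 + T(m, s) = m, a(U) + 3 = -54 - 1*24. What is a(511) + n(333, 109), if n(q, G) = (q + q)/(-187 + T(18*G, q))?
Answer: -142785/1771 ≈ -80.624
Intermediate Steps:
a(U) = -81 (a(U) = -3 + (-54 - 1*24) = -3 + (-54 - 24) = -3 - 78 = -81)
T(m, s) = -4 + m
n(q, G) = 2*q/(-191 + 18*G) (n(q, G) = (q + q)/(-187 + (-4 + 18*G)) = (2*q)/(-191 + 18*G) = 2*q/(-191 + 18*G))
a(511) + n(333, 109) = -81 + 2*333/(-191 + 18*109) = -81 + 2*333/(-191 + 1962) = -81 + 2*333/1771 = -81 + 2*333*(1/1771) = -81 + 666/1771 = -142785/1771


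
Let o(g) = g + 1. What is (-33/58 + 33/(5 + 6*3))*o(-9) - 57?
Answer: -42639/667 ≈ -63.927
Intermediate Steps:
o(g) = 1 + g
(-33/58 + 33/(5 + 6*3))*o(-9) - 57 = (-33/58 + 33/(5 + 6*3))*(1 - 9) - 57 = (-33*1/58 + 33/(5 + 18))*(-8) - 57 = (-33/58 + 33/23)*(-8) - 57 = (1155/1334)*(-8) - 57 = -4620/667 - 57 = -42639/667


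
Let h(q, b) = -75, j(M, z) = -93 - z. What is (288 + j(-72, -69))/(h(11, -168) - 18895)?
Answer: -132/9485 ≈ -0.013917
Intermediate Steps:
(288 + j(-72, -69))/(h(11, -168) - 18895) = (288 + (-93 - 1*(-69)))/(-75 - 18895) = (288 + (-93 + 69))/(-18970) = (288 - 24)*(-1/18970) = 264*(-1/18970) = -132/9485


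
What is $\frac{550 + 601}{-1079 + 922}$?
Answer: $- \frac{1151}{157} \approx -7.3312$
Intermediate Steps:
$\frac{550 + 601}{-1079 + 922} = \frac{1151}{-157} = 1151 \left(- \frac{1}{157}\right) = - \frac{1151}{157}$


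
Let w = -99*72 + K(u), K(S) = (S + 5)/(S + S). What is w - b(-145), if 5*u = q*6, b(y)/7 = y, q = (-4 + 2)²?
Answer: -293375/48 ≈ -6112.0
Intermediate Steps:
q = 4 (q = (-2)² = 4)
b(y) = 7*y
u = 24/5 (u = (4*6)/5 = (⅕)*24 = 24/5 ≈ 4.8000)
K(S) = (5 + S)/(2*S) (K(S) = (5 + S)/((2*S)) = (5 + S)*(1/(2*S)) = (5 + S)/(2*S))
w = -342095/48 (w = -99*72 + (5 + 24/5)/(2*(24/5)) = -7128 + (½)*(5/24)*(49/5) = -7128 + 49/48 = -342095/48 ≈ -7127.0)
w - b(-145) = -342095/48 - 7*(-145) = -342095/48 - 1*(-1015) = -342095/48 + 1015 = -293375/48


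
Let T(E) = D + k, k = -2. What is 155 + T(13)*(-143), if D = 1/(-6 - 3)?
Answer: 4112/9 ≈ 456.89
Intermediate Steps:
D = -1/9 (D = 1/(-9) = -1/9 ≈ -0.11111)
T(E) = -19/9 (T(E) = -1/9 - 2 = -19/9)
155 + T(13)*(-143) = 155 - 19/9*(-143) = 155 + 2717/9 = 4112/9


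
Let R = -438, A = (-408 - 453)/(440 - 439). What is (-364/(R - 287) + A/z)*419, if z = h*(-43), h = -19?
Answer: -136944703/592325 ≈ -231.20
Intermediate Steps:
A = -861 (A = -861/1 = -861*1 = -861)
z = 817 (z = -19*(-43) = 817)
(-364/(R - 287) + A/z)*419 = (-364/(-438 - 287) - 861/817)*419 = (-364/(-725) - 861*1/817)*419 = (-364*(-1/725) - 861/817)*419 = (364/725 - 861/817)*419 = -326837/592325*419 = -136944703/592325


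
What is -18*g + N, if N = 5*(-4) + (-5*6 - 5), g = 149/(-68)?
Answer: -529/34 ≈ -15.559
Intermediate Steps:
g = -149/68 (g = 149*(-1/68) = -149/68 ≈ -2.1912)
N = -55 (N = -20 + (-30 - 5) = -20 - 35 = -55)
-18*g + N = -18*(-149/68) - 55 = 1341/34 - 55 = -529/34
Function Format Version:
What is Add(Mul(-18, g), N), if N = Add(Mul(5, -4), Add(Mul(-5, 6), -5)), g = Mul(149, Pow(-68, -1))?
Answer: Rational(-529, 34) ≈ -15.559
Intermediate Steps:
g = Rational(-149, 68) (g = Mul(149, Rational(-1, 68)) = Rational(-149, 68) ≈ -2.1912)
N = -55 (N = Add(-20, Add(-30, -5)) = Add(-20, -35) = -55)
Add(Mul(-18, g), N) = Add(Mul(-18, Rational(-149, 68)), -55) = Add(Rational(1341, 34), -55) = Rational(-529, 34)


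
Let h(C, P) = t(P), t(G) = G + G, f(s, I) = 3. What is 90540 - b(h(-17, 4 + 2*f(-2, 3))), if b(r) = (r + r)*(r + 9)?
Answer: 89380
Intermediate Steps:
t(G) = 2*G
h(C, P) = 2*P
b(r) = 2*r*(9 + r) (b(r) = (2*r)*(9 + r) = 2*r*(9 + r))
90540 - b(h(-17, 4 + 2*f(-2, 3))) = 90540 - 2*2*(4 + 2*3)*(9 + 2*(4 + 2*3)) = 90540 - 2*2*(4 + 6)*(9 + 2*(4 + 6)) = 90540 - 2*2*10*(9 + 2*10) = 90540 - 2*20*(9 + 20) = 90540 - 2*20*29 = 90540 - 1*1160 = 90540 - 1160 = 89380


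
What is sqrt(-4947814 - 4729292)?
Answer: 3*I*sqrt(1075234) ≈ 3110.8*I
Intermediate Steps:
sqrt(-4947814 - 4729292) = sqrt(-9677106) = 3*I*sqrt(1075234)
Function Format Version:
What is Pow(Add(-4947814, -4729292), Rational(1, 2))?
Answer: Mul(3, I, Pow(1075234, Rational(1, 2))) ≈ Mul(3110.8, I)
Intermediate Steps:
Pow(Add(-4947814, -4729292), Rational(1, 2)) = Pow(-9677106, Rational(1, 2)) = Mul(3, I, Pow(1075234, Rational(1, 2)))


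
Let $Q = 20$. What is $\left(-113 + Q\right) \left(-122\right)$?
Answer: $11346$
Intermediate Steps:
$\left(-113 + Q\right) \left(-122\right) = \left(-113 + 20\right) \left(-122\right) = \left(-93\right) \left(-122\right) = 11346$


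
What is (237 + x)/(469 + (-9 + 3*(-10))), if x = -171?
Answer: 33/215 ≈ 0.15349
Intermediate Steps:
(237 + x)/(469 + (-9 + 3*(-10))) = (237 - 171)/(469 + (-9 + 3*(-10))) = 66/(469 + (-9 - 30)) = 66/(469 - 39) = 66/430 = 66*(1/430) = 33/215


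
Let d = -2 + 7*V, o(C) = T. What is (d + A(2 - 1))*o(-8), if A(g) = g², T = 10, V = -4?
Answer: -290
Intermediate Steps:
o(C) = 10
d = -30 (d = -2 + 7*(-4) = -2 - 28 = -30)
(d + A(2 - 1))*o(-8) = (-30 + (2 - 1)²)*10 = (-30 + 1²)*10 = (-30 + 1)*10 = -29*10 = -290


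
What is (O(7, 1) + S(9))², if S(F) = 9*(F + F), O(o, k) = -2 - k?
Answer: 25281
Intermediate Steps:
S(F) = 18*F (S(F) = 9*(2*F) = 18*F)
(O(7, 1) + S(9))² = ((-2 - 1*1) + 18*9)² = ((-2 - 1) + 162)² = (-3 + 162)² = 159² = 25281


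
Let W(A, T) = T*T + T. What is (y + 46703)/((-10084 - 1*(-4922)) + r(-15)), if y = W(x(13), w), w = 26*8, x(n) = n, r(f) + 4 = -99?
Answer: -18035/1053 ≈ -17.127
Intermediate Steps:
r(f) = -103 (r(f) = -4 - 99 = -103)
w = 208
W(A, T) = T + T² (W(A, T) = T² + T = T + T²)
y = 43472 (y = 208*(1 + 208) = 208*209 = 43472)
(y + 46703)/((-10084 - 1*(-4922)) + r(-15)) = (43472 + 46703)/((-10084 - 1*(-4922)) - 103) = 90175/((-10084 + 4922) - 103) = 90175/(-5162 - 103) = 90175/(-5265) = 90175*(-1/5265) = -18035/1053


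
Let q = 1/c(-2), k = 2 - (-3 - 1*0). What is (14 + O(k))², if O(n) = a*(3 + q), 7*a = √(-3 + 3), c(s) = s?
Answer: 196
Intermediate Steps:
a = 0 (a = √(-3 + 3)/7 = √0/7 = (⅐)*0 = 0)
k = 5 (k = 2 - (-3 + 0) = 2 - 1*(-3) = 2 + 3 = 5)
q = -½ (q = 1/(-2) = -½ ≈ -0.50000)
O(n) = 0 (O(n) = 0*(3 - ½) = 0*(5/2) = 0)
(14 + O(k))² = (14 + 0)² = 14² = 196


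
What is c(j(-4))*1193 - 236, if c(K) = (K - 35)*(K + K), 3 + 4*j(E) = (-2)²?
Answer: -167715/8 ≈ -20964.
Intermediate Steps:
j(E) = ¼ (j(E) = -¾ + (¼)*(-2)² = -¾ + (¼)*4 = -¾ + 1 = ¼)
c(K) = 2*K*(-35 + K) (c(K) = (-35 + K)*(2*K) = 2*K*(-35 + K))
c(j(-4))*1193 - 236 = (2*(¼)*(-35 + ¼))*1193 - 236 = (2*(¼)*(-139/4))*1193 - 236 = -139/8*1193 - 236 = -165827/8 - 236 = -167715/8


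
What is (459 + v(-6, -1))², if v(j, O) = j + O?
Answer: 204304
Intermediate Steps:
v(j, O) = O + j
(459 + v(-6, -1))² = (459 + (-1 - 6))² = (459 - 7)² = 452² = 204304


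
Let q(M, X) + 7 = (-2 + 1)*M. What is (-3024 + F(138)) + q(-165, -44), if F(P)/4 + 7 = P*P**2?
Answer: 10509394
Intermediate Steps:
q(M, X) = -7 - M (q(M, X) = -7 + (-2 + 1)*M = -7 - M)
F(P) = -28 + 4*P**3 (F(P) = -28 + 4*(P*P**2) = -28 + 4*P**3)
(-3024 + F(138)) + q(-165, -44) = (-3024 + (-28 + 4*138**3)) + (-7 - 1*(-165)) = (-3024 + (-28 + 4*2628072)) + (-7 + 165) = (-3024 + (-28 + 10512288)) + 158 = (-3024 + 10512260) + 158 = 10509236 + 158 = 10509394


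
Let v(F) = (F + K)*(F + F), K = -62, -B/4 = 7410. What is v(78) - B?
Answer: 32136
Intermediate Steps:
B = -29640 (B = -4*7410 = -29640)
v(F) = 2*F*(-62 + F) (v(F) = (F - 62)*(F + F) = (-62 + F)*(2*F) = 2*F*(-62 + F))
v(78) - B = 2*78*(-62 + 78) - 1*(-29640) = 2*78*16 + 29640 = 2496 + 29640 = 32136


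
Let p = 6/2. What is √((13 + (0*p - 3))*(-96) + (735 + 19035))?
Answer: 3*√2090 ≈ 137.15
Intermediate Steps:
p = 3 (p = 6*(½) = 3)
√((13 + (0*p - 3))*(-96) + (735 + 19035)) = √((13 + (0*3 - 3))*(-96) + (735 + 19035)) = √((13 + (0 - 3))*(-96) + 19770) = √((13 - 3)*(-96) + 19770) = √(10*(-96) + 19770) = √(-960 + 19770) = √18810 = 3*√2090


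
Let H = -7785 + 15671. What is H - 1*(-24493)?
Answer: 32379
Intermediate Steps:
H = 7886
H - 1*(-24493) = 7886 - 1*(-24493) = 7886 + 24493 = 32379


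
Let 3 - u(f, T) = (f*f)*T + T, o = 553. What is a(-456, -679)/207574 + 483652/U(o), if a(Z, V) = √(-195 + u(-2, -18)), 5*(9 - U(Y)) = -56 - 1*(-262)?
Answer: -2418260/161 + I*√102/207574 ≈ -15020.0 + 4.8655e-5*I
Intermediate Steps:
U(Y) = -161/5 (U(Y) = 9 - (-56 - 1*(-262))/5 = 9 - (-56 + 262)/5 = 9 - ⅕*206 = 9 - 206/5 = -161/5)
u(f, T) = 3 - T - T*f² (u(f, T) = 3 - ((f*f)*T + T) = 3 - (f²*T + T) = 3 - (T*f² + T) = 3 - (T + T*f²) = 3 + (-T - T*f²) = 3 - T - T*f²)
a(Z, V) = I*√102 (a(Z, V) = √(-195 + (3 - 1*(-18) - 1*(-18)*(-2)²)) = √(-195 + (3 + 18 - 1*(-18)*4)) = √(-195 + (3 + 18 + 72)) = √(-195 + 93) = √(-102) = I*√102)
a(-456, -679)/207574 + 483652/U(o) = (I*√102)/207574 + 483652/(-161/5) = (I*√102)*(1/207574) + 483652*(-5/161) = I*√102/207574 - 2418260/161 = -2418260/161 + I*√102/207574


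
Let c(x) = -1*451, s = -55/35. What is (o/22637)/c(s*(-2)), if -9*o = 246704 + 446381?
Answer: 693085/91883583 ≈ 0.0075431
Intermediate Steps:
o = -693085/9 (o = -(246704 + 446381)/9 = -⅑*693085 = -693085/9 ≈ -77010.)
s = -11/7 (s = -55*1/35 = -11/7 ≈ -1.5714)
c(x) = -451
(o/22637)/c(s*(-2)) = -693085/9/22637/(-451) = -693085/9*1/22637*(-1/451) = -693085/203733*(-1/451) = 693085/91883583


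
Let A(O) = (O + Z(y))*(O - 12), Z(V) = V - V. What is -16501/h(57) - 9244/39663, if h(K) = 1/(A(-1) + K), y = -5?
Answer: -45813550654/39663 ≈ -1.1551e+6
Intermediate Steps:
Z(V) = 0
A(O) = O*(-12 + O) (A(O) = (O + 0)*(O - 12) = O*(-12 + O))
h(K) = 1/(13 + K) (h(K) = 1/(-(-12 - 1) + K) = 1/(-1*(-13) + K) = 1/(13 + K))
-16501/h(57) - 9244/39663 = -16501/(1/(13 + 57)) - 9244/39663 = -16501/(1/70) - 9244*1/39663 = -16501/1/70 - 9244/39663 = -16501*70 - 9244/39663 = -1155070 - 9244/39663 = -45813550654/39663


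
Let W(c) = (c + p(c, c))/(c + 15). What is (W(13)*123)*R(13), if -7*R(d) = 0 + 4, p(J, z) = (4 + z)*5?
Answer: -246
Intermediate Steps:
p(J, z) = 20 + 5*z
W(c) = (20 + 6*c)/(15 + c) (W(c) = (c + (20 + 5*c))/(c + 15) = (20 + 6*c)/(15 + c))
R(d) = -4/7 (R(d) = -(0 + 4)/7 = -⅐*4 = -4/7)
(W(13)*123)*R(13) = ((2*(10 + 3*13)/(15 + 13))*123)*(-4/7) = ((2*(10 + 39)/28)*123)*(-4/7) = ((2*(1/28)*49)*123)*(-4/7) = ((7/2)*123)*(-4/7) = (861/2)*(-4/7) = -246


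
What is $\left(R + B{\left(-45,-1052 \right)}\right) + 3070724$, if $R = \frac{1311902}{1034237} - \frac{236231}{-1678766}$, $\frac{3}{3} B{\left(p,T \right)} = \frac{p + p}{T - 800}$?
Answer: $\frac{1234247398246969639988}{401940002521973} \approx 3.0707 \cdot 10^{6}$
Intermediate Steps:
$B{\left(p,T \right)} = \frac{2 p}{-800 + T}$ ($B{\left(p,T \right)} = \frac{p + p}{T - 800} = \frac{2 p}{-800 + T}$)
$R = \frac{2446695313679}{1736241911542}$ ($R = 1311902 \cdot \frac{1}{1034237} - - \frac{236231}{1678766} = \frac{1311902}{1034237} + \frac{236231}{1678766} = \frac{2446695313679}{1736241911542} \approx 1.4092$)
$\left(R + B{\left(-45,-1052 \right)}\right) + 3070724 = \left(\frac{2446695313679}{1736241911542} + 2 \left(-45\right) \frac{1}{-800 - 1052}\right) + 3070724 = \left(\frac{2446695313679}{1736241911542} + 2 \left(-45\right) \frac{1}{-1852}\right) + 3070724 = \left(\frac{2446695313679}{1736241911542} + 2 \left(-45\right) \left(- \frac{1}{1852}\right)\right) + 3070724 = \left(\frac{2446695313679}{1736241911542} + \frac{45}{926}\right) + 3070724 = \frac{585942686621536}{401940002521973} + 3070724 = \frac{1234247398246969639988}{401940002521973}$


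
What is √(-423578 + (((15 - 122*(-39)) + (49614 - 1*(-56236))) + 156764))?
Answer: I*√156191 ≈ 395.21*I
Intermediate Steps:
√(-423578 + (((15 - 122*(-39)) + (49614 - 1*(-56236))) + 156764)) = √(-423578 + (((15 + 4758) + (49614 + 56236)) + 156764)) = √(-423578 + ((4773 + 105850) + 156764)) = √(-423578 + (110623 + 156764)) = √(-423578 + 267387) = √(-156191) = I*√156191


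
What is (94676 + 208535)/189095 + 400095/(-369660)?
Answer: 2428600949/4660057180 ≈ 0.52115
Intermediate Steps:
(94676 + 208535)/189095 + 400095/(-369660) = 303211*(1/189095) + 400095*(-1/369660) = 303211/189095 - 26673/24644 = 2428600949/4660057180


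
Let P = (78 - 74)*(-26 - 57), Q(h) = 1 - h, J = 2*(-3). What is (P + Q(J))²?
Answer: 105625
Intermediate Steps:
J = -6
P = -332 (P = 4*(-83) = -332)
(P + Q(J))² = (-332 + (1 - 1*(-6)))² = (-332 + (1 + 6))² = (-332 + 7)² = (-325)² = 105625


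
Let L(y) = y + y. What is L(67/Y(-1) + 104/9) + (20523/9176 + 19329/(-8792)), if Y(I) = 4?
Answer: 2570736877/45379908 ≈ 56.649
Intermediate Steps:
L(y) = 2*y
L(67/Y(-1) + 104/9) + (20523/9176 + 19329/(-8792)) = 2*(67/4 + 104/9) + (20523/9176 + 19329/(-8792)) = 2*(67*(¼) + 104*(⅑)) + (20523*(1/9176) + 19329*(-1/8792)) = 2*(67/4 + 104/9) + (20523/9176 - 19329/8792) = 2*(1019/36) + 192207/5042212 = 1019/18 + 192207/5042212 = 2570736877/45379908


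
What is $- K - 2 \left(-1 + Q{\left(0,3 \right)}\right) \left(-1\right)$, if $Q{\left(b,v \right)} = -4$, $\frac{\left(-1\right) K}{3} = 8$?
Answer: $-240$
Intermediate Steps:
$K = -24$ ($K = \left(-3\right) 8 = -24$)
$- K - 2 \left(-1 + Q{\left(0,3 \right)}\right) \left(-1\right) = \left(-1\right) \left(-24\right) - 2 \left(-1 - 4\right) \left(-1\right) = 24 \left(-2\right) \left(-5\right) \left(-1\right) = 24 \cdot 10 \left(-1\right) = 24 \left(-10\right) = -240$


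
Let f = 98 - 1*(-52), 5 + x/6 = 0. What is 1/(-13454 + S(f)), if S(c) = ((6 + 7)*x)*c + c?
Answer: -1/71804 ≈ -1.3927e-5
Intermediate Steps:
x = -30 (x = -30 + 6*0 = -30 + 0 = -30)
f = 150 (f = 98 + 52 = 150)
S(c) = -389*c (S(c) = ((6 + 7)*(-30))*c + c = (13*(-30))*c + c = -390*c + c = -389*c)
1/(-13454 + S(f)) = 1/(-13454 - 389*150) = 1/(-13454 - 58350) = 1/(-71804) = -1/71804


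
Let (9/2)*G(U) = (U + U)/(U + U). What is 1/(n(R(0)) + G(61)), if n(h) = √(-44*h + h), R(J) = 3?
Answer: 18/10453 - 81*I*√129/10453 ≈ 0.001722 - 0.088011*I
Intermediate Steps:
G(U) = 2/9 (G(U) = 2*((U + U)/(U + U))/9 = 2*((2*U)/((2*U)))/9 = 2*((2*U)*(1/(2*U)))/9 = (2/9)*1 = 2/9)
n(h) = √43*√(-h) (n(h) = √(-43*h) = √43*√(-h))
1/(n(R(0)) + G(61)) = 1/(√43*√(-1*3) + 2/9) = 1/(√43*√(-3) + 2/9) = 1/(√43*(I*√3) + 2/9) = 1/(I*√129 + 2/9) = 1/(2/9 + I*√129)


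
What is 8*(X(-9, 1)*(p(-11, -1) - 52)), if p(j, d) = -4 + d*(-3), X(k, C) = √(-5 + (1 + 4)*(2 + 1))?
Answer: -424*√10 ≈ -1340.8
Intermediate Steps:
X(k, C) = √10 (X(k, C) = √(-5 + 5*3) = √(-5 + 15) = √10)
p(j, d) = -4 - 3*d
8*(X(-9, 1)*(p(-11, -1) - 52)) = 8*(√10*((-4 - 3*(-1)) - 52)) = 8*(√10*((-4 + 3) - 52)) = 8*(√10*(-1 - 52)) = 8*(√10*(-53)) = 8*(-53*√10) = -424*√10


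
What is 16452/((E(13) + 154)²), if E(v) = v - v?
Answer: 4113/5929 ≈ 0.69371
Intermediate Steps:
E(v) = 0
16452/((E(13) + 154)²) = 16452/((0 + 154)²) = 16452/(154²) = 16452/23716 = 16452*(1/23716) = 4113/5929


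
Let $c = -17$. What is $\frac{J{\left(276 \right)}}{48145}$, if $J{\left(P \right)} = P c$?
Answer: $- \frac{4692}{48145} \approx -0.097456$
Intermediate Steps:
$J{\left(P \right)} = - 17 P$ ($J{\left(P \right)} = P \left(-17\right) = - 17 P$)
$\frac{J{\left(276 \right)}}{48145} = \frac{\left(-17\right) 276}{48145} = \left(-4692\right) \frac{1}{48145} = - \frac{4692}{48145}$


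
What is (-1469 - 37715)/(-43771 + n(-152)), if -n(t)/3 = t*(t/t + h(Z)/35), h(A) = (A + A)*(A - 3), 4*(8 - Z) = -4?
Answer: 1371440/1466777 ≈ 0.93500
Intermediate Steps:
Z = 9 (Z = 8 - ¼*(-4) = 8 + 1 = 9)
h(A) = 2*A*(-3 + A) (h(A) = (2*A)*(-3 + A) = 2*A*(-3 + A))
n(t) = -429*t/35 (n(t) = -3*t*(t/t + (2*9*(-3 + 9))/35) = -3*t*(1 + (2*9*6)*(1/35)) = -3*t*(1 + 108*(1/35)) = -3*t*(1 + 108/35) = -3*t*143/35 = -429*t/35)
(-1469 - 37715)/(-43771 + n(-152)) = (-1469 - 37715)/(-43771 - 429/35*(-152)) = -39184/(-43771 + 65208/35) = -39184/(-1466777/35) = -39184*(-35/1466777) = 1371440/1466777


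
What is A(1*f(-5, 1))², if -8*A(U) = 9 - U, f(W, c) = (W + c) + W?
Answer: 81/16 ≈ 5.0625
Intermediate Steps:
f(W, c) = c + 2*W
A(U) = -9/8 + U/8 (A(U) = -(9 - U)/8 = -9/8 + U/8)
A(1*f(-5, 1))² = (-9/8 + (1*(1 + 2*(-5)))/8)² = (-9/8 + (1*(1 - 10))/8)² = (-9/8 + (1*(-9))/8)² = (-9/8 + (⅛)*(-9))² = (-9/8 - 9/8)² = (-9/4)² = 81/16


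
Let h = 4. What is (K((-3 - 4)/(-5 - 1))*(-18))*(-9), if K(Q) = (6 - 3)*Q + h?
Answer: 1215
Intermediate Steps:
K(Q) = 4 + 3*Q (K(Q) = (6 - 3)*Q + 4 = 3*Q + 4 = 4 + 3*Q)
(K((-3 - 4)/(-5 - 1))*(-18))*(-9) = ((4 + 3*((-3 - 4)/(-5 - 1)))*(-18))*(-9) = ((4 + 3*(-7/(-6)))*(-18))*(-9) = ((4 + 3*(-7*(-1/6)))*(-18))*(-9) = ((4 + 3*(7/6))*(-18))*(-9) = ((4 + 7/2)*(-18))*(-9) = ((15/2)*(-18))*(-9) = -135*(-9) = 1215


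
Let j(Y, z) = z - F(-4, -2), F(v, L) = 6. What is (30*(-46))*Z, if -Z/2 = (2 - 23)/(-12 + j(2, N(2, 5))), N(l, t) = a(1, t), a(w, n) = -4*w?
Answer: 28980/11 ≈ 2634.5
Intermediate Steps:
N(l, t) = -4 (N(l, t) = -4*1 = -4)
j(Y, z) = -6 + z (j(Y, z) = z - 1*6 = z - 6 = -6 + z)
Z = -21/11 (Z = -2*(2 - 23)/(-12 + (-6 - 4)) = -(-42)/(-12 - 10) = -(-42)/(-22) = -(-42)*(-1)/22 = -2*21/22 = -21/11 ≈ -1.9091)
(30*(-46))*Z = (30*(-46))*(-21/11) = -1380*(-21/11) = 28980/11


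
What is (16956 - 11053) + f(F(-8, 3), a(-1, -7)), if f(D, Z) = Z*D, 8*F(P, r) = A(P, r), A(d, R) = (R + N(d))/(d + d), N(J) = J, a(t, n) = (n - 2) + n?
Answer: 47219/8 ≈ 5902.4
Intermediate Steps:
a(t, n) = -2 + 2*n (a(t, n) = (-2 + n) + n = -2 + 2*n)
A(d, R) = (R + d)/(2*d) (A(d, R) = (R + d)/(d + d) = (R + d)/((2*d)) = (R + d)*(1/(2*d)) = (R + d)/(2*d))
F(P, r) = (P + r)/(16*P) (F(P, r) = ((r + P)/(2*P))/8 = ((P + r)/(2*P))/8 = (P + r)/(16*P))
f(D, Z) = D*Z
(16956 - 11053) + f(F(-8, 3), a(-1, -7)) = (16956 - 11053) + ((1/16)*(-8 + 3)/(-8))*(-2 + 2*(-7)) = 5903 + ((1/16)*(-1/8)*(-5))*(-2 - 14) = 5903 + (5/128)*(-16) = 5903 - 5/8 = 47219/8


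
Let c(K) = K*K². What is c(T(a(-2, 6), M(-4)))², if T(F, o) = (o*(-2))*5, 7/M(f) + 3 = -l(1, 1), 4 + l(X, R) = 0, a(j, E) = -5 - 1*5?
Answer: 117649000000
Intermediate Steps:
a(j, E) = -10 (a(j, E) = -5 - 5 = -10)
l(X, R) = -4 (l(X, R) = -4 + 0 = -4)
M(f) = 7 (M(f) = 7/(-3 - 1*(-4)) = 7/(-3 + 4) = 7/1 = 7*1 = 7)
T(F, o) = -10*o (T(F, o) = -2*o*5 = -10*o)
c(K) = K³
c(T(a(-2, 6), M(-4)))² = ((-10*7)³)² = ((-70)³)² = (-343000)² = 117649000000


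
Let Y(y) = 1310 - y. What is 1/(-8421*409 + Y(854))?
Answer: -1/3443733 ≈ -2.9038e-7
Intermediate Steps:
1/(-8421*409 + Y(854)) = 1/(-8421*409 + (1310 - 1*854)) = 1/(-3444189 + (1310 - 854)) = 1/(-3444189 + 456) = 1/(-3443733) = -1/3443733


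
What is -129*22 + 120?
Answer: -2718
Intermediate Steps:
-129*22 + 120 = -2838 + 120 = -2718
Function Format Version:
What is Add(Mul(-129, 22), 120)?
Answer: -2718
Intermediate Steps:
Add(Mul(-129, 22), 120) = Add(-2838, 120) = -2718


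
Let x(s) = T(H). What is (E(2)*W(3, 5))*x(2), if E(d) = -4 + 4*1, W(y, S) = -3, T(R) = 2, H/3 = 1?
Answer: 0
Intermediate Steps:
H = 3 (H = 3*1 = 3)
x(s) = 2
E(d) = 0 (E(d) = -4 + 4 = 0)
(E(2)*W(3, 5))*x(2) = (0*(-3))*2 = 0*2 = 0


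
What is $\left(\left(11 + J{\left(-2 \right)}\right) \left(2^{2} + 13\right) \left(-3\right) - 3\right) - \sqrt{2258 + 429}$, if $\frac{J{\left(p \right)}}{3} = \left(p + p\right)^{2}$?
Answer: $-3012 - \sqrt{2687} \approx -3063.8$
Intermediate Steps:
$J{\left(p \right)} = 12 p^{2}$ ($J{\left(p \right)} = 3 \left(p + p\right)^{2} = 3 \left(2 p\right)^{2} = 3 \cdot 4 p^{2} = 12 p^{2}$)
$\left(\left(11 + J{\left(-2 \right)}\right) \left(2^{2} + 13\right) \left(-3\right) - 3\right) - \sqrt{2258 + 429} = \left(\left(11 + 12 \left(-2\right)^{2}\right) \left(2^{2} + 13\right) \left(-3\right) - 3\right) - \sqrt{2258 + 429} = \left(\left(11 + 12 \cdot 4\right) \left(4 + 13\right) \left(-3\right) - 3\right) - \sqrt{2687} = \left(\left(11 + 48\right) 17 \left(-3\right) - 3\right) - \sqrt{2687} = \left(59 \cdot 17 \left(-3\right) - 3\right) - \sqrt{2687} = \left(1003 \left(-3\right) - 3\right) - \sqrt{2687} = \left(-3009 - 3\right) - \sqrt{2687} = -3012 - \sqrt{2687}$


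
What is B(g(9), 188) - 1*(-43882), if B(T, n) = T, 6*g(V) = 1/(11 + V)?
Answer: 5265841/120 ≈ 43882.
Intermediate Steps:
g(V) = 1/(6*(11 + V))
B(g(9), 188) - 1*(-43882) = 1/(6*(11 + 9)) - 1*(-43882) = (1/6)/20 + 43882 = (1/6)*(1/20) + 43882 = 1/120 + 43882 = 5265841/120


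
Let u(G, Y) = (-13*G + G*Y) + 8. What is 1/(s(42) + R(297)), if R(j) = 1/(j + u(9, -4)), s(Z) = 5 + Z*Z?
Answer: 152/268889 ≈ 0.00056529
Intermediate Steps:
s(Z) = 5 + Z²
u(G, Y) = 8 - 13*G + G*Y
R(j) = 1/(-145 + j) (R(j) = 1/(j + (8 - 13*9 + 9*(-4))) = 1/(j + (8 - 117 - 36)) = 1/(j - 145) = 1/(-145 + j))
1/(s(42) + R(297)) = 1/((5 + 42²) + 1/(-145 + 297)) = 1/((5 + 1764) + 1/152) = 1/(1769 + 1/152) = 1/(268889/152) = 152/268889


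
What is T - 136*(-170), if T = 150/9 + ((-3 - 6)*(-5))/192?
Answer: 4442285/192 ≈ 23137.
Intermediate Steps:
T = 3245/192 (T = 150*(⅑) - 9*(-5)*(1/192) = 50/3 + 45*(1/192) = 50/3 + 15/64 = 3245/192 ≈ 16.901)
T - 136*(-170) = 3245/192 - 136*(-170) = 3245/192 + 23120 = 4442285/192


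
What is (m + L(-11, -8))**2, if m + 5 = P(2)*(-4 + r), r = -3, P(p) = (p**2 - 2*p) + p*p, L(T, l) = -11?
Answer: 1936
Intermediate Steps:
P(p) = -2*p + 2*p**2 (P(p) = (p**2 - 2*p) + p**2 = -2*p + 2*p**2)
m = -33 (m = -5 + (2*2*(-1 + 2))*(-4 - 3) = -5 + (2*2*1)*(-7) = -5 + 4*(-7) = -5 - 28 = -33)
(m + L(-11, -8))**2 = (-33 - 11)**2 = (-44)**2 = 1936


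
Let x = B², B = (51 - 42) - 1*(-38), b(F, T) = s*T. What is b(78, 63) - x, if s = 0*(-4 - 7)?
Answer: -2209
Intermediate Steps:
s = 0 (s = 0*(-11) = 0)
b(F, T) = 0 (b(F, T) = 0*T = 0)
B = 47 (B = 9 + 38 = 47)
x = 2209 (x = 47² = 2209)
b(78, 63) - x = 0 - 1*2209 = 0 - 2209 = -2209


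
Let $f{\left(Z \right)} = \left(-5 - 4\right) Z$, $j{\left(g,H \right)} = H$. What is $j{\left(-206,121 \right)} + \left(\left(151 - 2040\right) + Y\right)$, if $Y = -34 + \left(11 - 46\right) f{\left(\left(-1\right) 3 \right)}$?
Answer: $-2747$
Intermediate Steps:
$f{\left(Z \right)} = - 9 Z$
$Y = -979$ ($Y = -34 + \left(11 - 46\right) \left(- 9 \left(\left(-1\right) 3\right)\right) = -34 + \left(11 - 46\right) \left(\left(-9\right) \left(-3\right)\right) = -34 - 945 = -979$)
$j{\left(-206,121 \right)} + \left(\left(151 - 2040\right) + Y\right) = 121 + \left(\left(151 - 2040\right) - 979\right) = 121 - 2868 = -2747$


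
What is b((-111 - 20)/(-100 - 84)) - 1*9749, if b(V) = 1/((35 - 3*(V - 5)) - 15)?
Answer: -58952019/6047 ≈ -9749.0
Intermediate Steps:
b(V) = 1/(35 - 3*V) (b(V) = 1/((35 - 3*(-5 + V)) - 15) = 1/((35 - (-15 + 3*V)) - 15) = 1/((35 + (15 - 3*V)) - 15) = 1/((50 - 3*V) - 15) = 1/(35 - 3*V))
b((-111 - 20)/(-100 - 84)) - 1*9749 = -1/(-35 + 3*((-111 - 20)/(-100 - 84))) - 1*9749 = -1/(-35 + 3*(-131/(-184))) - 9749 = -1/(-35 + 3*(-131*(-1/184))) - 9749 = -1/(-35 + 3*(131/184)) - 9749 = -1/(-35 + 393/184) - 9749 = -1/(-6047/184) - 9749 = -1*(-184/6047) - 9749 = 184/6047 - 9749 = -58952019/6047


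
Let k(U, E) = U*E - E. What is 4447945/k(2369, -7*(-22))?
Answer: 4447945/364672 ≈ 12.197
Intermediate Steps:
k(U, E) = -E + E*U (k(U, E) = E*U - E = -E + E*U)
4447945/k(2369, -7*(-22)) = 4447945/(((-7*(-22))*(-1 + 2369))) = 4447945/((154*2368)) = 4447945/364672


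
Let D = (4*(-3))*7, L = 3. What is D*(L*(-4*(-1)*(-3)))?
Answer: 3024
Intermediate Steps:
D = -84 (D = -12*7 = -84)
D*(L*(-4*(-1)*(-3))) = -252*-4*(-1)*(-3) = -252*4*(-3) = -252*(-12) = -84*(-36) = 3024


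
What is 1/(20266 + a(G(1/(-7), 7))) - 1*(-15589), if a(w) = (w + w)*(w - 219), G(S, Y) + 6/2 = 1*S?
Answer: 16547006455/1061454 ≈ 15589.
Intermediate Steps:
G(S, Y) = -3 + S (G(S, Y) = -3 + 1*S = -3 + S)
a(w) = 2*w*(-219 + w) (a(w) = (2*w)*(-219 + w) = 2*w*(-219 + w))
1/(20266 + a(G(1/(-7), 7))) - 1*(-15589) = 1/(20266 + 2*(-3 + 1/(-7))*(-219 + (-3 + 1/(-7)))) - 1*(-15589) = 1/(20266 + 2*(-3 - ⅐)*(-219 + (-3 - ⅐))) + 15589 = 1/(20266 + 2*(-22/7)*(-219 - 22/7)) + 15589 = 1/(20266 + 2*(-22/7)*(-1555/7)) + 15589 = 1/(20266 + 68420/49) + 15589 = 1/(1061454/49) + 15589 = 49/1061454 + 15589 = 16547006455/1061454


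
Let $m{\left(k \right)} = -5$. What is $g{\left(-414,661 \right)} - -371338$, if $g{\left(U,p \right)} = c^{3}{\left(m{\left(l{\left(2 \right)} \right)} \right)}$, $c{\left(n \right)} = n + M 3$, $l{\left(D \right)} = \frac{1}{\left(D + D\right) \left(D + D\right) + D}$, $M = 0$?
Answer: $371213$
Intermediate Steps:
$l{\left(D \right)} = \frac{1}{D + 4 D^{2}}$ ($l{\left(D \right)} = \frac{1}{2 D 2 D + D} = \frac{1}{4 D^{2} + D} = \frac{1}{D + 4 D^{2}}$)
$c{\left(n \right)} = n$ ($c{\left(n \right)} = n + 0 \cdot 3 = n + 0 = n$)
$g{\left(U,p \right)} = -125$ ($g{\left(U,p \right)} = \left(-5\right)^{3} = -125$)
$g{\left(-414,661 \right)} - -371338 = -125 - -371338 = -125 + 371338 = 371213$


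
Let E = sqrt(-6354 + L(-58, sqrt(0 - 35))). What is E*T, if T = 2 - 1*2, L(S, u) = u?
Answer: 0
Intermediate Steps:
E = sqrt(-6354 + I*sqrt(35)) (E = sqrt(-6354 + sqrt(0 - 35)) = sqrt(-6354 + sqrt(-35)) = sqrt(-6354 + I*sqrt(35)) ≈ 0.0371 + 79.712*I)
T = 0 (T = 2 - 2 = 0)
E*T = sqrt(-6354 + I*sqrt(35))*0 = 0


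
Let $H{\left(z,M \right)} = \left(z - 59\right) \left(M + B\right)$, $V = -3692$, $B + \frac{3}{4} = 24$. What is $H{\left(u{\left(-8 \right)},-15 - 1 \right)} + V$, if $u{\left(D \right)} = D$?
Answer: $- \frac{16711}{4} \approx -4177.8$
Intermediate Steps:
$B = \frac{93}{4}$ ($B = - \frac{3}{4} + 24 = \frac{93}{4} \approx 23.25$)
$H{\left(z,M \right)} = \left(-59 + z\right) \left(\frac{93}{4} + M\right)$ ($H{\left(z,M \right)} = \left(z - 59\right) \left(M + \frac{93}{4}\right) = \left(-59 + z\right) \left(\frac{93}{4} + M\right)$)
$H{\left(u{\left(-8 \right)},-15 - 1 \right)} + V = \left(- \frac{5487}{4} - 59 \left(-15 - 1\right) + \frac{93}{4} \left(-8\right) + \left(-15 - 1\right) \left(-8\right)\right) - 3692 = \left(- \frac{5487}{4} - -944 - 186 - -128\right) - 3692 = \left(- \frac{5487}{4} + 944 - 186 + 128\right) - 3692 = - \frac{1943}{4} - 3692 = - \frac{16711}{4}$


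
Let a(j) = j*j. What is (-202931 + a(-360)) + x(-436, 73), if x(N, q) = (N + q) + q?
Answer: -73621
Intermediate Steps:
a(j) = j**2
x(N, q) = N + 2*q
(-202931 + a(-360)) + x(-436, 73) = (-202931 + (-360)**2) + (-436 + 2*73) = (-202931 + 129600) + (-436 + 146) = -73331 - 290 = -73621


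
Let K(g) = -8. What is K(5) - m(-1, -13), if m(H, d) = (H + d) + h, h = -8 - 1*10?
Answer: 24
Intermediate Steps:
h = -18 (h = -8 - 10 = -18)
m(H, d) = -18 + H + d (m(H, d) = (H + d) - 18 = -18 + H + d)
K(5) - m(-1, -13) = -8 - (-18 - 1 - 13) = -8 - 1*(-32) = -8 + 32 = 24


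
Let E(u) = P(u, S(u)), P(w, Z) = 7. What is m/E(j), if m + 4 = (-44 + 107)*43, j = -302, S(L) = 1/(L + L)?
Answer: 2705/7 ≈ 386.43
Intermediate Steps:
S(L) = 1/(2*L)
E(u) = 7
m = 2705 (m = -4 + (-44 + 107)*43 = -4 + 63*43 = -4 + 2709 = 2705)
m/E(j) = 2705/7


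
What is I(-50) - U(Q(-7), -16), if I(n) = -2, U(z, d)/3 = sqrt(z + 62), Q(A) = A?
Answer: -2 - 3*sqrt(55) ≈ -24.249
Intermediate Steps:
U(z, d) = 3*sqrt(62 + z) (U(z, d) = 3*sqrt(z + 62) = 3*sqrt(62 + z))
I(-50) - U(Q(-7), -16) = -2 - 3*sqrt(62 - 7) = -2 - 3*sqrt(55)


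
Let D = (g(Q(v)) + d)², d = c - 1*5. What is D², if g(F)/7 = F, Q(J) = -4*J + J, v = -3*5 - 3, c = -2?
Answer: 18945044881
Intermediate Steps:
v = -18 (v = -15 - 3 = -18)
Q(J) = -3*J
g(F) = 7*F
d = -7 (d = -2 - 1*5 = -2 - 5 = -7)
D = 137641 (D = (7*(-3*(-18)) - 7)² = (7*54 - 7)² = (378 - 7)² = 371² = 137641)
D² = 137641² = 18945044881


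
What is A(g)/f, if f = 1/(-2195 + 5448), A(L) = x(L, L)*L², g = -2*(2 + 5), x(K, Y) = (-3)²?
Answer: 5738292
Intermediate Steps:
x(K, Y) = 9
g = -14 (g = -2*7 = -14)
A(L) = 9*L²
f = 1/3253 ≈ 0.00030741
A(g)/f = (9*(-14)²)/(1/3253) = (9*196)*3253 = 1764*3253 = 5738292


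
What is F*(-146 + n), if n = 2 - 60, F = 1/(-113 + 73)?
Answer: 51/10 ≈ 5.1000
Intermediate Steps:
F = -1/40 (F = 1/(-40) = -1/40 ≈ -0.025000)
n = -58
F*(-146 + n) = -(-146 - 58)/40 = -1/40*(-204) = 51/10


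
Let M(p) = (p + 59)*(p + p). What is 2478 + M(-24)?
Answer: 798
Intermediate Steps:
M(p) = 2*p*(59 + p) (M(p) = (59 + p)*(2*p) = 2*p*(59 + p))
2478 + M(-24) = 2478 + 2*(-24)*(59 - 24) = 2478 + 2*(-24)*35 = 2478 - 1680 = 798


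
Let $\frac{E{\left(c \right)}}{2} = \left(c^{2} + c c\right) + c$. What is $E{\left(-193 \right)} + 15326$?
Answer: $163936$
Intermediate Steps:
$E{\left(c \right)} = 2 c + 4 c^{2}$ ($E{\left(c \right)} = 2 \left(\left(c^{2} + c c\right) + c\right) = 2 \left(\left(c^{2} + c^{2}\right) + c\right) = 2 \left(2 c^{2} + c\right) = 2 \left(c + 2 c^{2}\right) = 2 c + 4 c^{2}$)
$E{\left(-193 \right)} + 15326 = 2 \left(-193\right) \left(1 + 2 \left(-193\right)\right) + 15326 = 2 \left(-193\right) \left(1 - 386\right) + 15326 = 2 \left(-193\right) \left(-385\right) + 15326 = 148610 + 15326 = 163936$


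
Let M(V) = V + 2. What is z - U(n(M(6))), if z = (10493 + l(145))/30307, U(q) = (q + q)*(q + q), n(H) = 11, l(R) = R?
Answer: -14657950/30307 ≈ -483.65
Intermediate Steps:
M(V) = 2 + V
U(q) = 4*q² (U(q) = (2*q)*(2*q) = 4*q²)
z = 10638/30307 (z = (10493 + 145)/30307 = 10638*(1/30307) = 10638/30307 ≈ 0.35101)
z - U(n(M(6))) = 10638/30307 - 4*11² = 10638/30307 - 4*121 = 10638/30307 - 1*484 = 10638/30307 - 484 = -14657950/30307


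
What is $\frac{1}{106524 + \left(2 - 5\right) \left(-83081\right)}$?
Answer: $\frac{1}{355767} \approx 2.8108 \cdot 10^{-6}$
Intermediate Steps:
$\frac{1}{106524 + \left(2 - 5\right) \left(-83081\right)} = \frac{1}{106524 - -249243} = \frac{1}{106524 + 249243} = \frac{1}{355767}$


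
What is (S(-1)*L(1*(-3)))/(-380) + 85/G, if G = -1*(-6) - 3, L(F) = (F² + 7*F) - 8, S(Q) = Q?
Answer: 1612/57 ≈ 28.281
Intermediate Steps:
L(F) = -8 + F² + 7*F
G = 3 (G = 6 - 3 = 3)
(S(-1)*L(1*(-3)))/(-380) + 85/G = -(-8 + (1*(-3))² + 7*(1*(-3)))/(-380) + 85/3 = -(-8 + (-3)² + 7*(-3))*(-1/380) + 85*(⅓) = -(-8 + 9 - 21)*(-1/380) + 85/3 = -1*(-20)*(-1/380) + 85/3 = 20*(-1/380) + 85/3 = -1/19 + 85/3 = 1612/57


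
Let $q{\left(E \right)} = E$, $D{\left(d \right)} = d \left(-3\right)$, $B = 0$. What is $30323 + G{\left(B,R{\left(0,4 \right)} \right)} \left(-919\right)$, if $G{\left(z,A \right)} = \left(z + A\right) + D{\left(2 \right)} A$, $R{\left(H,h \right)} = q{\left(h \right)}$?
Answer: $48703$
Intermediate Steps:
$D{\left(d \right)} = - 3 d$
$R{\left(H,h \right)} = h$
$G{\left(z,A \right)} = z - 5 A$ ($G{\left(z,A \right)} = \left(z + A\right) + \left(-3\right) 2 A = \left(A + z\right) - 6 A = z - 5 A$)
$30323 + G{\left(B,R{\left(0,4 \right)} \right)} \left(-919\right) = 30323 + \left(0 - 20\right) \left(-919\right) = 30323 - -18380 = 30323 + 18380 = 48703$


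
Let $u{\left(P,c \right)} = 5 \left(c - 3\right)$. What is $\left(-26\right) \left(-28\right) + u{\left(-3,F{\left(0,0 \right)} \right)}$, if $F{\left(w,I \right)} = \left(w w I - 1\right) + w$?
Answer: $708$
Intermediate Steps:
$F{\left(w,I \right)} = -1 + w + I w^{2}$ ($F{\left(w,I \right)} = \left(w^{2} I - 1\right) + w = \left(I w^{2} - 1\right) + w = \left(-1 + I w^{2}\right) + w = -1 + w + I w^{2}$)
$u{\left(P,c \right)} = -15 + 5 c$ ($u{\left(P,c \right)} = 5 \left(-3 + c\right) = -15 + 5 c$)
$\left(-26\right) \left(-28\right) + u{\left(-3,F{\left(0,0 \right)} \right)} = \left(-26\right) \left(-28\right) - \left(15 - 5 \left(-1 + 0 + 0 \cdot 0^{2}\right)\right) = 728 - \left(15 - 5 \left(-1 + 0 + 0 \cdot 0\right)\right) = 728 - \left(15 - 5 \left(-1 + 0 + 0\right)\right) = 728 + \left(-15 + 5 \left(-1\right)\right) = 728 - 20 = 708$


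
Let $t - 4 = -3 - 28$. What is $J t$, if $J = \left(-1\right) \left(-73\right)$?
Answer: $-1971$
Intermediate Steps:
$J = 73$
$t = -27$ ($t = 4 - 31 = -27$)
$J t = 73 \left(-27\right) = -1971$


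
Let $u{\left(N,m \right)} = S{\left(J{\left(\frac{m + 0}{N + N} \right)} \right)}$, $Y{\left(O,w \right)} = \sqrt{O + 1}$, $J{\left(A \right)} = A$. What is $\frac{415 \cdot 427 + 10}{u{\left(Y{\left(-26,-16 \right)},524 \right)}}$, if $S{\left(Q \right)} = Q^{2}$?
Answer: $- \frac{4430375}{68644} \approx -64.541$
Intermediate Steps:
$Y{\left(O,w \right)} = \sqrt{1 + O}$
$u{\left(N,m \right)} = \frac{m^{2}}{4 N^{2}}$ ($u{\left(N,m \right)} = \left(\frac{m + 0}{N + N}\right)^{2} = \left(\frac{m}{2 N}\right)^{2} = \frac{m^{2}}{4 N^{2}}$)
$\frac{415 \cdot 427 + 10}{u{\left(Y{\left(-26,-16 \right)},524 \right)}} = \frac{415 \cdot 427 + 10}{\frac{1}{4} \frac{1}{1 - 26} \cdot 524^{2}} = \frac{177205 + 10}{\frac{1}{4} \frac{1}{-25} \cdot 274576} = \frac{177215}{\frac{1}{4} \frac{1}{-25} \cdot 274576} = \frac{177215}{\frac{1}{4} \left(- \frac{1}{25}\right) 274576} = \frac{177215}{- \frac{68644}{25}} = 177215 \left(- \frac{25}{68644}\right) = - \frac{4430375}{68644}$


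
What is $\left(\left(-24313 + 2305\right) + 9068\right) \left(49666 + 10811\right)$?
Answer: $-782572380$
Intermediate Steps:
$\left(\left(-24313 + 2305\right) + 9068\right) \left(49666 + 10811\right) = \left(-22008 + 9068\right) 60477 = \left(-12940\right) 60477 = -782572380$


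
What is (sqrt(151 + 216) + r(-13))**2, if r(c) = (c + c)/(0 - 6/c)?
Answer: 31864/9 - 338*sqrt(367)/3 ≈ 1382.1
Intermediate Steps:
r(c) = -c**2/3 (r(c) = (2*c)/((-6/c)) = (2*c)*(-c/6) = -c**2/3)
(sqrt(151 + 216) + r(-13))**2 = (sqrt(151 + 216) - 1/3*(-13)**2)**2 = (sqrt(367) - 1/3*169)**2 = (sqrt(367) - 169/3)**2 = (-169/3 + sqrt(367))**2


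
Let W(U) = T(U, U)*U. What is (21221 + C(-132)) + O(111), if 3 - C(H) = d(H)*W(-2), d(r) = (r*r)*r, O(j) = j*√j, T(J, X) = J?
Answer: 9221096 + 111*√111 ≈ 9.2223e+6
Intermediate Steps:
O(j) = j^(3/2)
d(r) = r³ (d(r) = r²*r = r³)
W(U) = U² (W(U) = U*U = U²)
C(H) = 3 - 4*H³ (C(H) = 3 - H³*(-2)² = 3 - H³*4 = 3 - 4*H³)
(21221 + C(-132)) + O(111) = (21221 + (3 - 4*(-132)³)) + 111^(3/2) = (21221 + (3 - 4*(-2299968))) + 111*√111 = (21221 + (3 + 9199872)) + 111*√111 = (21221 + 9199875) + 111*√111 = 9221096 + 111*√111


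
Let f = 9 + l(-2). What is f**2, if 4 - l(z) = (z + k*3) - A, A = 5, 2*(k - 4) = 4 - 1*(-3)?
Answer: 25/4 ≈ 6.2500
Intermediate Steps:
k = 15/2 (k = 4 + (4 - 1*(-3))/2 = 4 + (4 + 3)/2 = 4 + (1/2)*7 = 4 + 7/2 = 15/2 ≈ 7.5000)
l(z) = -27/2 - z (l(z) = 4 - ((z + (15/2)*3) - 1*5) = 4 - ((z + 45/2) - 5) = 4 - ((45/2 + z) - 5) = 4 - (35/2 + z) = 4 + (-35/2 - z) = -27/2 - z)
f = -5/2 (f = 9 + (-27/2 - 1*(-2)) = 9 + (-27/2 + 2) = 9 - 23/2 = -5/2 ≈ -2.5000)
f**2 = (-5/2)**2 = 25/4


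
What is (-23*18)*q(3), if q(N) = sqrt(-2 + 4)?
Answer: -414*sqrt(2) ≈ -585.48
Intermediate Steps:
q(N) = sqrt(2)
(-23*18)*q(3) = (-23*18)*sqrt(2) = -414*sqrt(2)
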